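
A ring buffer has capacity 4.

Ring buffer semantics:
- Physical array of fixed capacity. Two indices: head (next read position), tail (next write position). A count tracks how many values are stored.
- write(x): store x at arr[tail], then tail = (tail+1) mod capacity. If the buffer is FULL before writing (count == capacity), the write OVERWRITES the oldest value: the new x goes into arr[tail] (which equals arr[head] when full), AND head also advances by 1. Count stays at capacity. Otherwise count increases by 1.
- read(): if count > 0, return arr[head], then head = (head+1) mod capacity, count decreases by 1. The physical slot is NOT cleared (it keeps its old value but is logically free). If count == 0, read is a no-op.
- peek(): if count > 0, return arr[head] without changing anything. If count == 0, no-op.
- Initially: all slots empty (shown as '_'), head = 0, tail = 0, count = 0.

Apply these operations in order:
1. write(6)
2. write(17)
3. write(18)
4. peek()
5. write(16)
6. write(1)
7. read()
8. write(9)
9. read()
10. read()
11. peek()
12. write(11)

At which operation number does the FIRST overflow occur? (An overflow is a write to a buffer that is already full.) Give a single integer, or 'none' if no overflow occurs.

After op 1 (write(6)): arr=[6 _ _ _] head=0 tail=1 count=1
After op 2 (write(17)): arr=[6 17 _ _] head=0 tail=2 count=2
After op 3 (write(18)): arr=[6 17 18 _] head=0 tail=3 count=3
After op 4 (peek()): arr=[6 17 18 _] head=0 tail=3 count=3
After op 5 (write(16)): arr=[6 17 18 16] head=0 tail=0 count=4
After op 6 (write(1)): arr=[1 17 18 16] head=1 tail=1 count=4
After op 7 (read()): arr=[1 17 18 16] head=2 tail=1 count=3
After op 8 (write(9)): arr=[1 9 18 16] head=2 tail=2 count=4
After op 9 (read()): arr=[1 9 18 16] head=3 tail=2 count=3
After op 10 (read()): arr=[1 9 18 16] head=0 tail=2 count=2
After op 11 (peek()): arr=[1 9 18 16] head=0 tail=2 count=2
After op 12 (write(11)): arr=[1 9 11 16] head=0 tail=3 count=3

Answer: 6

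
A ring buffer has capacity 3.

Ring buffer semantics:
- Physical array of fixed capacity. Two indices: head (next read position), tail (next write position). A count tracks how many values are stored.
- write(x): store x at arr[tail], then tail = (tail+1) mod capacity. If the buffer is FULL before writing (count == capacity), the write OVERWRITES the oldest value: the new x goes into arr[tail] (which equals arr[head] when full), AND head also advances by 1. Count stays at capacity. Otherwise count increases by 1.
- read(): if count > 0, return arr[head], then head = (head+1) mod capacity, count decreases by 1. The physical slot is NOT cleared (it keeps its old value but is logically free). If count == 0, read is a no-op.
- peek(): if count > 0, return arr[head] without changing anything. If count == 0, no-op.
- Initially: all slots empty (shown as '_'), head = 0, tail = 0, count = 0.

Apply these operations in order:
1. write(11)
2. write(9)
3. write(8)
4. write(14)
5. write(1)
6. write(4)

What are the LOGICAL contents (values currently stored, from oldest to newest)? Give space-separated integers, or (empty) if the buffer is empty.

Answer: 14 1 4

Derivation:
After op 1 (write(11)): arr=[11 _ _] head=0 tail=1 count=1
After op 2 (write(9)): arr=[11 9 _] head=0 tail=2 count=2
After op 3 (write(8)): arr=[11 9 8] head=0 tail=0 count=3
After op 4 (write(14)): arr=[14 9 8] head=1 tail=1 count=3
After op 5 (write(1)): arr=[14 1 8] head=2 tail=2 count=3
After op 6 (write(4)): arr=[14 1 4] head=0 tail=0 count=3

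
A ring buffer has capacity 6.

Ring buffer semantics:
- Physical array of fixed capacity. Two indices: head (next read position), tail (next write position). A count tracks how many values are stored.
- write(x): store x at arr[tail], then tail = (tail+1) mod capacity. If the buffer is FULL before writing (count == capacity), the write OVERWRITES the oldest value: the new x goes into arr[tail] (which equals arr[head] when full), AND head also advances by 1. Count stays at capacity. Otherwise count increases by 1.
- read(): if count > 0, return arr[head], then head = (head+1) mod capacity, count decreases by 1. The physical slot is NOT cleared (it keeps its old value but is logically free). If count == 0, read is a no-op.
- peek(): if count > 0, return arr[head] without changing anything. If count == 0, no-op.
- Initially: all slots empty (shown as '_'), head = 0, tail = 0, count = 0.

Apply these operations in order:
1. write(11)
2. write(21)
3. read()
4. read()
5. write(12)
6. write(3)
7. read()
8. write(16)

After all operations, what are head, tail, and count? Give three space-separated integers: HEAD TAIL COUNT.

After op 1 (write(11)): arr=[11 _ _ _ _ _] head=0 tail=1 count=1
After op 2 (write(21)): arr=[11 21 _ _ _ _] head=0 tail=2 count=2
After op 3 (read()): arr=[11 21 _ _ _ _] head=1 tail=2 count=1
After op 4 (read()): arr=[11 21 _ _ _ _] head=2 tail=2 count=0
After op 5 (write(12)): arr=[11 21 12 _ _ _] head=2 tail=3 count=1
After op 6 (write(3)): arr=[11 21 12 3 _ _] head=2 tail=4 count=2
After op 7 (read()): arr=[11 21 12 3 _ _] head=3 tail=4 count=1
After op 8 (write(16)): arr=[11 21 12 3 16 _] head=3 tail=5 count=2

Answer: 3 5 2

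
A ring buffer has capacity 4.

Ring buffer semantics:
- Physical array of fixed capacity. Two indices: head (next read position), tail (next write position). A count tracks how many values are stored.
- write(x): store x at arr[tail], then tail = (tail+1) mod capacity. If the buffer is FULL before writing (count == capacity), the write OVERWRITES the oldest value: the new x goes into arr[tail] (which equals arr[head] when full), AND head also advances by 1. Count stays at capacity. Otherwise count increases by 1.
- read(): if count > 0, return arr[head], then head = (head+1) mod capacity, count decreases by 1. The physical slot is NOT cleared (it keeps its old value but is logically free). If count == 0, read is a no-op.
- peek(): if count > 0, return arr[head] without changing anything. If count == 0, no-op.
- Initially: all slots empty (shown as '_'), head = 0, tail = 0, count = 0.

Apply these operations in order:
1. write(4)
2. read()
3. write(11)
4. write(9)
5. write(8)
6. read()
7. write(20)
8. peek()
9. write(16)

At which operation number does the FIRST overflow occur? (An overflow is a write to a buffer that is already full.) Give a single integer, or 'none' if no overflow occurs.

After op 1 (write(4)): arr=[4 _ _ _] head=0 tail=1 count=1
After op 2 (read()): arr=[4 _ _ _] head=1 tail=1 count=0
After op 3 (write(11)): arr=[4 11 _ _] head=1 tail=2 count=1
After op 4 (write(9)): arr=[4 11 9 _] head=1 tail=3 count=2
After op 5 (write(8)): arr=[4 11 9 8] head=1 tail=0 count=3
After op 6 (read()): arr=[4 11 9 8] head=2 tail=0 count=2
After op 7 (write(20)): arr=[20 11 9 8] head=2 tail=1 count=3
After op 8 (peek()): arr=[20 11 9 8] head=2 tail=1 count=3
After op 9 (write(16)): arr=[20 16 9 8] head=2 tail=2 count=4

Answer: none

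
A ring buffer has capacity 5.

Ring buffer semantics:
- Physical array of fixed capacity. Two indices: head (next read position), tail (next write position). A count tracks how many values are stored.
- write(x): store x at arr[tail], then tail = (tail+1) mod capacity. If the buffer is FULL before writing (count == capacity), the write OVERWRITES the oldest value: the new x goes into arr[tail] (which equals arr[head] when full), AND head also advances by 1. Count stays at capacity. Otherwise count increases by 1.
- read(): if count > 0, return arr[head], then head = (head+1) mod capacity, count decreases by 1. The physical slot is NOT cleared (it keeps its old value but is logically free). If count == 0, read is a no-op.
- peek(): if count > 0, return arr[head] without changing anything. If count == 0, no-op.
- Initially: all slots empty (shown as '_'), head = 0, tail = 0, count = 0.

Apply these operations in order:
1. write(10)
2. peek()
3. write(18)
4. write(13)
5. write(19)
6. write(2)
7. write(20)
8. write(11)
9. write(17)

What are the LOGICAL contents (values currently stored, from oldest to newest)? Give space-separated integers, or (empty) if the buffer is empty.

Answer: 19 2 20 11 17

Derivation:
After op 1 (write(10)): arr=[10 _ _ _ _] head=0 tail=1 count=1
After op 2 (peek()): arr=[10 _ _ _ _] head=0 tail=1 count=1
After op 3 (write(18)): arr=[10 18 _ _ _] head=0 tail=2 count=2
After op 4 (write(13)): arr=[10 18 13 _ _] head=0 tail=3 count=3
After op 5 (write(19)): arr=[10 18 13 19 _] head=0 tail=4 count=4
After op 6 (write(2)): arr=[10 18 13 19 2] head=0 tail=0 count=5
After op 7 (write(20)): arr=[20 18 13 19 2] head=1 tail=1 count=5
After op 8 (write(11)): arr=[20 11 13 19 2] head=2 tail=2 count=5
After op 9 (write(17)): arr=[20 11 17 19 2] head=3 tail=3 count=5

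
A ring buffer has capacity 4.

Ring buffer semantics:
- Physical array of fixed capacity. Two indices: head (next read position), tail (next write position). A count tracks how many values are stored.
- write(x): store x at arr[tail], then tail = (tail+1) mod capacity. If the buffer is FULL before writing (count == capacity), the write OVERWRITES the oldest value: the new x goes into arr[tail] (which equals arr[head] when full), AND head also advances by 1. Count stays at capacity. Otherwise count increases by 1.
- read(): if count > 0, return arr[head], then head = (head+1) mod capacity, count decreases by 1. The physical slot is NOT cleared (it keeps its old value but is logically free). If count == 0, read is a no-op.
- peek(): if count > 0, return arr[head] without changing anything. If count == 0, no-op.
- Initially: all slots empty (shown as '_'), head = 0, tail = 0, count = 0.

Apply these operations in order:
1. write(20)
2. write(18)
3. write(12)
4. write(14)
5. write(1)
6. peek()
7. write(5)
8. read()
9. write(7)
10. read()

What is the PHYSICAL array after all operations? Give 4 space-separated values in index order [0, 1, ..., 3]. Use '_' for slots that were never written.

After op 1 (write(20)): arr=[20 _ _ _] head=0 tail=1 count=1
After op 2 (write(18)): arr=[20 18 _ _] head=0 tail=2 count=2
After op 3 (write(12)): arr=[20 18 12 _] head=0 tail=3 count=3
After op 4 (write(14)): arr=[20 18 12 14] head=0 tail=0 count=4
After op 5 (write(1)): arr=[1 18 12 14] head=1 tail=1 count=4
After op 6 (peek()): arr=[1 18 12 14] head=1 tail=1 count=4
After op 7 (write(5)): arr=[1 5 12 14] head=2 tail=2 count=4
After op 8 (read()): arr=[1 5 12 14] head=3 tail=2 count=3
After op 9 (write(7)): arr=[1 5 7 14] head=3 tail=3 count=4
After op 10 (read()): arr=[1 5 7 14] head=0 tail=3 count=3

Answer: 1 5 7 14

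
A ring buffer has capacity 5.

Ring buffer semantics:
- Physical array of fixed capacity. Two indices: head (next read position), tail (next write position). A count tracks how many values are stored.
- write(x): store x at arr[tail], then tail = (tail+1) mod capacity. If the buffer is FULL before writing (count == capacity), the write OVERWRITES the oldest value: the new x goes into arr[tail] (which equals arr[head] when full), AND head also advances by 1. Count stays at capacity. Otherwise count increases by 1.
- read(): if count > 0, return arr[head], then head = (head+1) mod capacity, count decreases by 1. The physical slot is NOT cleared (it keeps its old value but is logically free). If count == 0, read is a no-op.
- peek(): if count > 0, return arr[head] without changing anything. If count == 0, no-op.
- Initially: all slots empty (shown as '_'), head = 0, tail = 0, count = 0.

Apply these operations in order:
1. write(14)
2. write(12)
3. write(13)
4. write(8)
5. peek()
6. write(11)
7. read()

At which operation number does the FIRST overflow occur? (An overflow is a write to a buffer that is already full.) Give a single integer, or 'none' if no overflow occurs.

Answer: none

Derivation:
After op 1 (write(14)): arr=[14 _ _ _ _] head=0 tail=1 count=1
After op 2 (write(12)): arr=[14 12 _ _ _] head=0 tail=2 count=2
After op 3 (write(13)): arr=[14 12 13 _ _] head=0 tail=3 count=3
After op 4 (write(8)): arr=[14 12 13 8 _] head=0 tail=4 count=4
After op 5 (peek()): arr=[14 12 13 8 _] head=0 tail=4 count=4
After op 6 (write(11)): arr=[14 12 13 8 11] head=0 tail=0 count=5
After op 7 (read()): arr=[14 12 13 8 11] head=1 tail=0 count=4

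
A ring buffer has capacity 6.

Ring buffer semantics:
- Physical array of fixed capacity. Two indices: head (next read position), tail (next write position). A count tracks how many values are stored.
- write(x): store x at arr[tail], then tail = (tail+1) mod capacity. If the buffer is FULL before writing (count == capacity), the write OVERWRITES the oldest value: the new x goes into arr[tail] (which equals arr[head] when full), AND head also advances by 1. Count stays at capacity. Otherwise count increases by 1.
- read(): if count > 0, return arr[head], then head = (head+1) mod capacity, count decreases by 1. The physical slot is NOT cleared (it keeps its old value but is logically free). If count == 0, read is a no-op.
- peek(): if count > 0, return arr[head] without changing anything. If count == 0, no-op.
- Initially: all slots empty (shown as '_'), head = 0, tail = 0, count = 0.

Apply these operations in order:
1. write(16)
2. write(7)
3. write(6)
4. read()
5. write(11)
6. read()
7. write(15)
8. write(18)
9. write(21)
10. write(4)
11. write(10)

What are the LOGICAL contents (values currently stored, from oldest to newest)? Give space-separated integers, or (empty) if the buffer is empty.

Answer: 11 15 18 21 4 10

Derivation:
After op 1 (write(16)): arr=[16 _ _ _ _ _] head=0 tail=1 count=1
After op 2 (write(7)): arr=[16 7 _ _ _ _] head=0 tail=2 count=2
After op 3 (write(6)): arr=[16 7 6 _ _ _] head=0 tail=3 count=3
After op 4 (read()): arr=[16 7 6 _ _ _] head=1 tail=3 count=2
After op 5 (write(11)): arr=[16 7 6 11 _ _] head=1 tail=4 count=3
After op 6 (read()): arr=[16 7 6 11 _ _] head=2 tail=4 count=2
After op 7 (write(15)): arr=[16 7 6 11 15 _] head=2 tail=5 count=3
After op 8 (write(18)): arr=[16 7 6 11 15 18] head=2 tail=0 count=4
After op 9 (write(21)): arr=[21 7 6 11 15 18] head=2 tail=1 count=5
After op 10 (write(4)): arr=[21 4 6 11 15 18] head=2 tail=2 count=6
After op 11 (write(10)): arr=[21 4 10 11 15 18] head=3 tail=3 count=6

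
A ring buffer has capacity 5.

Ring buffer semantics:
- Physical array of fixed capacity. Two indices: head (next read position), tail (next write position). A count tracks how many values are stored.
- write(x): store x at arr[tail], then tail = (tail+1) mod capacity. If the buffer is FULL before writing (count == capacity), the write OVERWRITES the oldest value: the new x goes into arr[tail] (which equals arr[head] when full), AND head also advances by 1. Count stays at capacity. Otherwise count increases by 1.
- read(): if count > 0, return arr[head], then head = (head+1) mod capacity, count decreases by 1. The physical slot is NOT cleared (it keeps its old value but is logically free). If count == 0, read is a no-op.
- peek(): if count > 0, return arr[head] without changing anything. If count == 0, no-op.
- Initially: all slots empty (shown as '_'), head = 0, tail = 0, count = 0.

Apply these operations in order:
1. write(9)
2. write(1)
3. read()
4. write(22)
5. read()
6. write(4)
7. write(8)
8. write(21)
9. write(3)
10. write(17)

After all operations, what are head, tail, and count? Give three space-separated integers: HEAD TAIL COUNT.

After op 1 (write(9)): arr=[9 _ _ _ _] head=0 tail=1 count=1
After op 2 (write(1)): arr=[9 1 _ _ _] head=0 tail=2 count=2
After op 3 (read()): arr=[9 1 _ _ _] head=1 tail=2 count=1
After op 4 (write(22)): arr=[9 1 22 _ _] head=1 tail=3 count=2
After op 5 (read()): arr=[9 1 22 _ _] head=2 tail=3 count=1
After op 6 (write(4)): arr=[9 1 22 4 _] head=2 tail=4 count=2
After op 7 (write(8)): arr=[9 1 22 4 8] head=2 tail=0 count=3
After op 8 (write(21)): arr=[21 1 22 4 8] head=2 tail=1 count=4
After op 9 (write(3)): arr=[21 3 22 4 8] head=2 tail=2 count=5
After op 10 (write(17)): arr=[21 3 17 4 8] head=3 tail=3 count=5

Answer: 3 3 5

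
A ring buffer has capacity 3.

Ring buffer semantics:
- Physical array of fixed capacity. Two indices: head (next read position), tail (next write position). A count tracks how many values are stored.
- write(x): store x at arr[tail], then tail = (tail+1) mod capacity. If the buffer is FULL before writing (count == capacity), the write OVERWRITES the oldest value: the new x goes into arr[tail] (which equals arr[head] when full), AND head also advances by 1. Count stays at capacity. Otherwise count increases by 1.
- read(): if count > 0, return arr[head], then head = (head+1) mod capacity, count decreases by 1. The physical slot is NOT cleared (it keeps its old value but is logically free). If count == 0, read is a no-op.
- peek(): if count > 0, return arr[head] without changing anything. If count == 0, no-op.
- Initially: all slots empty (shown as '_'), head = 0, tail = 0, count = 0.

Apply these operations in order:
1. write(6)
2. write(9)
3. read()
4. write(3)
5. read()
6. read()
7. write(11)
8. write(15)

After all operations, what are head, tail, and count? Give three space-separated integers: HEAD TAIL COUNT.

Answer: 0 2 2

Derivation:
After op 1 (write(6)): arr=[6 _ _] head=0 tail=1 count=1
After op 2 (write(9)): arr=[6 9 _] head=0 tail=2 count=2
After op 3 (read()): arr=[6 9 _] head=1 tail=2 count=1
After op 4 (write(3)): arr=[6 9 3] head=1 tail=0 count=2
After op 5 (read()): arr=[6 9 3] head=2 tail=0 count=1
After op 6 (read()): arr=[6 9 3] head=0 tail=0 count=0
After op 7 (write(11)): arr=[11 9 3] head=0 tail=1 count=1
After op 8 (write(15)): arr=[11 15 3] head=0 tail=2 count=2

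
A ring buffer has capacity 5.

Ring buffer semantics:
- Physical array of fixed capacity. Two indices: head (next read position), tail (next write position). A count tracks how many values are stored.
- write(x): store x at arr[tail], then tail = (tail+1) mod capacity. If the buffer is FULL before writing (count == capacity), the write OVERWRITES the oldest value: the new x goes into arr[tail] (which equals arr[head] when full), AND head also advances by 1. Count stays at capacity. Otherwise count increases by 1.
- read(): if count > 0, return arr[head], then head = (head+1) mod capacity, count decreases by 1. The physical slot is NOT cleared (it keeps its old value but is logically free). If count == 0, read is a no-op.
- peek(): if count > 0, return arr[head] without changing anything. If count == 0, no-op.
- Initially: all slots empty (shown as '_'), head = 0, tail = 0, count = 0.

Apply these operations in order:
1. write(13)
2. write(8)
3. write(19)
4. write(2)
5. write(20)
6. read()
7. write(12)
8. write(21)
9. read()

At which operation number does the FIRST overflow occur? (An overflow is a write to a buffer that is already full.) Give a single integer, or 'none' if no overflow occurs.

Answer: 8

Derivation:
After op 1 (write(13)): arr=[13 _ _ _ _] head=0 tail=1 count=1
After op 2 (write(8)): arr=[13 8 _ _ _] head=0 tail=2 count=2
After op 3 (write(19)): arr=[13 8 19 _ _] head=0 tail=3 count=3
After op 4 (write(2)): arr=[13 8 19 2 _] head=0 tail=4 count=4
After op 5 (write(20)): arr=[13 8 19 2 20] head=0 tail=0 count=5
After op 6 (read()): arr=[13 8 19 2 20] head=1 tail=0 count=4
After op 7 (write(12)): arr=[12 8 19 2 20] head=1 tail=1 count=5
After op 8 (write(21)): arr=[12 21 19 2 20] head=2 tail=2 count=5
After op 9 (read()): arr=[12 21 19 2 20] head=3 tail=2 count=4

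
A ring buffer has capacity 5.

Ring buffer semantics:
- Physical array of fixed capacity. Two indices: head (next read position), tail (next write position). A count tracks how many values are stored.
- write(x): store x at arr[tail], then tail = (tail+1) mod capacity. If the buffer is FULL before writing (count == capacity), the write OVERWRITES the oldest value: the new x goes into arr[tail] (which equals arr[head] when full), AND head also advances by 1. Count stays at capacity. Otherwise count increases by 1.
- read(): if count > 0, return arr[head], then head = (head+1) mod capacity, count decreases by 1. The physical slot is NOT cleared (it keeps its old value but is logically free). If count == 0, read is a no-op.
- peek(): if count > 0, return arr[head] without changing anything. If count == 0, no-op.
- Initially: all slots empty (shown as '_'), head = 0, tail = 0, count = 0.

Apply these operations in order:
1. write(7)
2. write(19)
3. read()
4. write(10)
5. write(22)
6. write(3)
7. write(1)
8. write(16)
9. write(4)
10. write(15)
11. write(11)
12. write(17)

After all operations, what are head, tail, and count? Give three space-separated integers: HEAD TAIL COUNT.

Answer: 1 1 5

Derivation:
After op 1 (write(7)): arr=[7 _ _ _ _] head=0 tail=1 count=1
After op 2 (write(19)): arr=[7 19 _ _ _] head=0 tail=2 count=2
After op 3 (read()): arr=[7 19 _ _ _] head=1 tail=2 count=1
After op 4 (write(10)): arr=[7 19 10 _ _] head=1 tail=3 count=2
After op 5 (write(22)): arr=[7 19 10 22 _] head=1 tail=4 count=3
After op 6 (write(3)): arr=[7 19 10 22 3] head=1 tail=0 count=4
After op 7 (write(1)): arr=[1 19 10 22 3] head=1 tail=1 count=5
After op 8 (write(16)): arr=[1 16 10 22 3] head=2 tail=2 count=5
After op 9 (write(4)): arr=[1 16 4 22 3] head=3 tail=3 count=5
After op 10 (write(15)): arr=[1 16 4 15 3] head=4 tail=4 count=5
After op 11 (write(11)): arr=[1 16 4 15 11] head=0 tail=0 count=5
After op 12 (write(17)): arr=[17 16 4 15 11] head=1 tail=1 count=5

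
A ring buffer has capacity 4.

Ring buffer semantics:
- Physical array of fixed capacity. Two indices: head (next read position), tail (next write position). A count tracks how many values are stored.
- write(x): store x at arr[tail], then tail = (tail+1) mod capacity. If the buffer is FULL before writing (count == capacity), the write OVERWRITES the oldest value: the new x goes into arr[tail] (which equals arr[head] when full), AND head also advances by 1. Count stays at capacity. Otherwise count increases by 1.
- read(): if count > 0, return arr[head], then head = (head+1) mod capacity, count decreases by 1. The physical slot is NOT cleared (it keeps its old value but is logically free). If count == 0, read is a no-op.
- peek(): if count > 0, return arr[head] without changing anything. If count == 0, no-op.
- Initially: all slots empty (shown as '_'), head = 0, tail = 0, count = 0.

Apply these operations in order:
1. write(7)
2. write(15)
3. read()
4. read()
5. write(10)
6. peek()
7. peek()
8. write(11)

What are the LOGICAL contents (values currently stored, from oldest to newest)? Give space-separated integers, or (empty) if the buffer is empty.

After op 1 (write(7)): arr=[7 _ _ _] head=0 tail=1 count=1
After op 2 (write(15)): arr=[7 15 _ _] head=0 tail=2 count=2
After op 3 (read()): arr=[7 15 _ _] head=1 tail=2 count=1
After op 4 (read()): arr=[7 15 _ _] head=2 tail=2 count=0
After op 5 (write(10)): arr=[7 15 10 _] head=2 tail=3 count=1
After op 6 (peek()): arr=[7 15 10 _] head=2 tail=3 count=1
After op 7 (peek()): arr=[7 15 10 _] head=2 tail=3 count=1
After op 8 (write(11)): arr=[7 15 10 11] head=2 tail=0 count=2

Answer: 10 11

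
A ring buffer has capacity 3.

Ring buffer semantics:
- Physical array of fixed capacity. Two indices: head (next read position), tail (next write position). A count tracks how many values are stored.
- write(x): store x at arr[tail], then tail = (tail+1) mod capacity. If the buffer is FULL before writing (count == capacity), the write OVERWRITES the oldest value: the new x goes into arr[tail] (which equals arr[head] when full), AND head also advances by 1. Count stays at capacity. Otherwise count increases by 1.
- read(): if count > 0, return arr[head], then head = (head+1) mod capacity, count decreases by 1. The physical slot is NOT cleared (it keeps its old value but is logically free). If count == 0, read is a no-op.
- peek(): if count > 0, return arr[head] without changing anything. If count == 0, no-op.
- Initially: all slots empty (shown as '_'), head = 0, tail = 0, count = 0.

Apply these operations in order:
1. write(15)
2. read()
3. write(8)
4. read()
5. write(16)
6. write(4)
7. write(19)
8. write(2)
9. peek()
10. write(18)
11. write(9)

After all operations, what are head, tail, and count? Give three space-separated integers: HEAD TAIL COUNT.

Answer: 2 2 3

Derivation:
After op 1 (write(15)): arr=[15 _ _] head=0 tail=1 count=1
After op 2 (read()): arr=[15 _ _] head=1 tail=1 count=0
After op 3 (write(8)): arr=[15 8 _] head=1 tail=2 count=1
After op 4 (read()): arr=[15 8 _] head=2 tail=2 count=0
After op 5 (write(16)): arr=[15 8 16] head=2 tail=0 count=1
After op 6 (write(4)): arr=[4 8 16] head=2 tail=1 count=2
After op 7 (write(19)): arr=[4 19 16] head=2 tail=2 count=3
After op 8 (write(2)): arr=[4 19 2] head=0 tail=0 count=3
After op 9 (peek()): arr=[4 19 2] head=0 tail=0 count=3
After op 10 (write(18)): arr=[18 19 2] head=1 tail=1 count=3
After op 11 (write(9)): arr=[18 9 2] head=2 tail=2 count=3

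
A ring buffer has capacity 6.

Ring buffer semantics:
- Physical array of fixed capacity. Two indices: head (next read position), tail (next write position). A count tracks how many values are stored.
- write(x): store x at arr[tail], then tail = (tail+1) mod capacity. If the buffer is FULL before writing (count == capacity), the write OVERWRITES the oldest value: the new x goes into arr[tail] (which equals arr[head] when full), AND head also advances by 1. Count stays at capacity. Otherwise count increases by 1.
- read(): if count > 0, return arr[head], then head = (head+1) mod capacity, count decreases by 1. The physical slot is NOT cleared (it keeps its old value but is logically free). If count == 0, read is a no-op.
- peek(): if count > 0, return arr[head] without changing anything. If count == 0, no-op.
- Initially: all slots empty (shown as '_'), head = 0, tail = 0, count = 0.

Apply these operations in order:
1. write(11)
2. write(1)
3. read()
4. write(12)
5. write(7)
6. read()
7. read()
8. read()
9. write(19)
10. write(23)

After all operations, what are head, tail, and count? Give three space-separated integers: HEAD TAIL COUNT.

After op 1 (write(11)): arr=[11 _ _ _ _ _] head=0 tail=1 count=1
After op 2 (write(1)): arr=[11 1 _ _ _ _] head=0 tail=2 count=2
After op 3 (read()): arr=[11 1 _ _ _ _] head=1 tail=2 count=1
After op 4 (write(12)): arr=[11 1 12 _ _ _] head=1 tail=3 count=2
After op 5 (write(7)): arr=[11 1 12 7 _ _] head=1 tail=4 count=3
After op 6 (read()): arr=[11 1 12 7 _ _] head=2 tail=4 count=2
After op 7 (read()): arr=[11 1 12 7 _ _] head=3 tail=4 count=1
After op 8 (read()): arr=[11 1 12 7 _ _] head=4 tail=4 count=0
After op 9 (write(19)): arr=[11 1 12 7 19 _] head=4 tail=5 count=1
After op 10 (write(23)): arr=[11 1 12 7 19 23] head=4 tail=0 count=2

Answer: 4 0 2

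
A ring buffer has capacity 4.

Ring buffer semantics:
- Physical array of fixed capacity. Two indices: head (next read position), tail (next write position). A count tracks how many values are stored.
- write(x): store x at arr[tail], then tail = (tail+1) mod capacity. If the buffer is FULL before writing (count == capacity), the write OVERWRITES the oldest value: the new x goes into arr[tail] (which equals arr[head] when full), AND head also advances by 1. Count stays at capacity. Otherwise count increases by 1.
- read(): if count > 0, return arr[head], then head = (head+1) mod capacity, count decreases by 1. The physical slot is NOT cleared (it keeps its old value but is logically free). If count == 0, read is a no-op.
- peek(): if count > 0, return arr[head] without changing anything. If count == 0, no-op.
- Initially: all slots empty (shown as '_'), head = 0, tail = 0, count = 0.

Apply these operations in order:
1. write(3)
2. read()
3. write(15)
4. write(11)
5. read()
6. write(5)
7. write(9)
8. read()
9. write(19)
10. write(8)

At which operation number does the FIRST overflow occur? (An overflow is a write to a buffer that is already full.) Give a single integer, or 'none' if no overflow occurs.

After op 1 (write(3)): arr=[3 _ _ _] head=0 tail=1 count=1
After op 2 (read()): arr=[3 _ _ _] head=1 tail=1 count=0
After op 3 (write(15)): arr=[3 15 _ _] head=1 tail=2 count=1
After op 4 (write(11)): arr=[3 15 11 _] head=1 tail=3 count=2
After op 5 (read()): arr=[3 15 11 _] head=2 tail=3 count=1
After op 6 (write(5)): arr=[3 15 11 5] head=2 tail=0 count=2
After op 7 (write(9)): arr=[9 15 11 5] head=2 tail=1 count=3
After op 8 (read()): arr=[9 15 11 5] head=3 tail=1 count=2
After op 9 (write(19)): arr=[9 19 11 5] head=3 tail=2 count=3
After op 10 (write(8)): arr=[9 19 8 5] head=3 tail=3 count=4

Answer: none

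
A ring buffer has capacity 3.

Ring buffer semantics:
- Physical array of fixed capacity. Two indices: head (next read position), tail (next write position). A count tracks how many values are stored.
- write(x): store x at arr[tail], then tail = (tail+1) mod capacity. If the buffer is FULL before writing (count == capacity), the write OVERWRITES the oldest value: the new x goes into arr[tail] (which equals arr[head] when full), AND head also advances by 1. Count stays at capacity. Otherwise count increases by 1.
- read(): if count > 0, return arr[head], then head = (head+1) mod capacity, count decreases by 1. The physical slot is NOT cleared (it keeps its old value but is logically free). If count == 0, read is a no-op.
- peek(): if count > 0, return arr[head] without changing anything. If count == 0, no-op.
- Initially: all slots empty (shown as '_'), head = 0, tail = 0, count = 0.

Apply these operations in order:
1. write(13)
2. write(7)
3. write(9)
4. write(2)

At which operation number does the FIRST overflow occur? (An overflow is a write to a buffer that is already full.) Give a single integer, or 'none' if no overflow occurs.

After op 1 (write(13)): arr=[13 _ _] head=0 tail=1 count=1
After op 2 (write(7)): arr=[13 7 _] head=0 tail=2 count=2
After op 3 (write(9)): arr=[13 7 9] head=0 tail=0 count=3
After op 4 (write(2)): arr=[2 7 9] head=1 tail=1 count=3

Answer: 4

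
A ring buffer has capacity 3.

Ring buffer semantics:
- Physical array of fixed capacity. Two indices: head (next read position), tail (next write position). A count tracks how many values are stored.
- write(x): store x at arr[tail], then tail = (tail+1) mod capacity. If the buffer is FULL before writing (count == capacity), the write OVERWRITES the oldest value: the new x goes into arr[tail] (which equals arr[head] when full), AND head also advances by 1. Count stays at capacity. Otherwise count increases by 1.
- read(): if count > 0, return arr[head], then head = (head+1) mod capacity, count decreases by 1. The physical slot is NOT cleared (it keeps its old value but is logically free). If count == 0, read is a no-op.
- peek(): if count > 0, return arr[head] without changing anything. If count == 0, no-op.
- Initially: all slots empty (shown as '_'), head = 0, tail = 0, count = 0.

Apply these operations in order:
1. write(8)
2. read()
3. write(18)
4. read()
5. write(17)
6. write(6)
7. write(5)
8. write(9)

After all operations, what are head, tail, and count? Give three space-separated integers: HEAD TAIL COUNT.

Answer: 0 0 3

Derivation:
After op 1 (write(8)): arr=[8 _ _] head=0 tail=1 count=1
After op 2 (read()): arr=[8 _ _] head=1 tail=1 count=0
After op 3 (write(18)): arr=[8 18 _] head=1 tail=2 count=1
After op 4 (read()): arr=[8 18 _] head=2 tail=2 count=0
After op 5 (write(17)): arr=[8 18 17] head=2 tail=0 count=1
After op 6 (write(6)): arr=[6 18 17] head=2 tail=1 count=2
After op 7 (write(5)): arr=[6 5 17] head=2 tail=2 count=3
After op 8 (write(9)): arr=[6 5 9] head=0 tail=0 count=3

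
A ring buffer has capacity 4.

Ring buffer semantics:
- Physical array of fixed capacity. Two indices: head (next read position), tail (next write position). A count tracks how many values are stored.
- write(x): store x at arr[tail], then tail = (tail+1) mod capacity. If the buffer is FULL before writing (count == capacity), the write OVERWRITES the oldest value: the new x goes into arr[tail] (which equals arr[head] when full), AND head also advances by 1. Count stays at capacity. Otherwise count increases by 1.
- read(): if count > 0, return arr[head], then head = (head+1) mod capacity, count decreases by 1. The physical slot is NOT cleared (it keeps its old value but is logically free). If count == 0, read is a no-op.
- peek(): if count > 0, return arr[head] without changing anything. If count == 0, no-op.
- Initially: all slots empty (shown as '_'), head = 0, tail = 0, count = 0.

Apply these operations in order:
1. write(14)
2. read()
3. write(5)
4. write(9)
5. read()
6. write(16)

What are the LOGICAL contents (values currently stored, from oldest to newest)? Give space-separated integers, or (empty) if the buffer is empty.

After op 1 (write(14)): arr=[14 _ _ _] head=0 tail=1 count=1
After op 2 (read()): arr=[14 _ _ _] head=1 tail=1 count=0
After op 3 (write(5)): arr=[14 5 _ _] head=1 tail=2 count=1
After op 4 (write(9)): arr=[14 5 9 _] head=1 tail=3 count=2
After op 5 (read()): arr=[14 5 9 _] head=2 tail=3 count=1
After op 6 (write(16)): arr=[14 5 9 16] head=2 tail=0 count=2

Answer: 9 16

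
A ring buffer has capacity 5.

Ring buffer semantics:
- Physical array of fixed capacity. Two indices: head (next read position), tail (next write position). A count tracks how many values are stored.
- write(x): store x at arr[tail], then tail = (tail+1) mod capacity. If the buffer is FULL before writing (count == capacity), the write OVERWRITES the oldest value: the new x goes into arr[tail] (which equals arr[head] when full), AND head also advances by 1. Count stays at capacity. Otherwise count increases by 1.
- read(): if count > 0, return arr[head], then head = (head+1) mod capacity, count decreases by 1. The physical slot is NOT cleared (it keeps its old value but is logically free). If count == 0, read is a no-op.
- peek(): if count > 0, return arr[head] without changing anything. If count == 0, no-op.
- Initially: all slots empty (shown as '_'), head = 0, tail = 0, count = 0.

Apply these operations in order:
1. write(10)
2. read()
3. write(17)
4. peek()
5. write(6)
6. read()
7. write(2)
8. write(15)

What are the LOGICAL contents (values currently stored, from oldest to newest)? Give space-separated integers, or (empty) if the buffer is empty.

Answer: 6 2 15

Derivation:
After op 1 (write(10)): arr=[10 _ _ _ _] head=0 tail=1 count=1
After op 2 (read()): arr=[10 _ _ _ _] head=1 tail=1 count=0
After op 3 (write(17)): arr=[10 17 _ _ _] head=1 tail=2 count=1
After op 4 (peek()): arr=[10 17 _ _ _] head=1 tail=2 count=1
After op 5 (write(6)): arr=[10 17 6 _ _] head=1 tail=3 count=2
After op 6 (read()): arr=[10 17 6 _ _] head=2 tail=3 count=1
After op 7 (write(2)): arr=[10 17 6 2 _] head=2 tail=4 count=2
After op 8 (write(15)): arr=[10 17 6 2 15] head=2 tail=0 count=3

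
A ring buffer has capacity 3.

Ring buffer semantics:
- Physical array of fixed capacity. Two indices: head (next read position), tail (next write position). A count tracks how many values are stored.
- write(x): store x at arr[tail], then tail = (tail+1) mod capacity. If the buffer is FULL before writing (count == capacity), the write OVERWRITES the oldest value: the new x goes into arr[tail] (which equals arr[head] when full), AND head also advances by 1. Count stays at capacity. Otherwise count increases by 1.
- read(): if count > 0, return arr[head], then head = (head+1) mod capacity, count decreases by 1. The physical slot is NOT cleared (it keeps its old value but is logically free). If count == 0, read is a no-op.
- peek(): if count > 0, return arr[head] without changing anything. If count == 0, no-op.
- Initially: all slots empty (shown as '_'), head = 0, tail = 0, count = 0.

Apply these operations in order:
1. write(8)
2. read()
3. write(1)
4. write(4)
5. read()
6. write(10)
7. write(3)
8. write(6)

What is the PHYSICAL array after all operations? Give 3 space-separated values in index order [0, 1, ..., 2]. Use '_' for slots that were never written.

Answer: 10 3 6

Derivation:
After op 1 (write(8)): arr=[8 _ _] head=0 tail=1 count=1
After op 2 (read()): arr=[8 _ _] head=1 tail=1 count=0
After op 3 (write(1)): arr=[8 1 _] head=1 tail=2 count=1
After op 4 (write(4)): arr=[8 1 4] head=1 tail=0 count=2
After op 5 (read()): arr=[8 1 4] head=2 tail=0 count=1
After op 6 (write(10)): arr=[10 1 4] head=2 tail=1 count=2
After op 7 (write(3)): arr=[10 3 4] head=2 tail=2 count=3
After op 8 (write(6)): arr=[10 3 6] head=0 tail=0 count=3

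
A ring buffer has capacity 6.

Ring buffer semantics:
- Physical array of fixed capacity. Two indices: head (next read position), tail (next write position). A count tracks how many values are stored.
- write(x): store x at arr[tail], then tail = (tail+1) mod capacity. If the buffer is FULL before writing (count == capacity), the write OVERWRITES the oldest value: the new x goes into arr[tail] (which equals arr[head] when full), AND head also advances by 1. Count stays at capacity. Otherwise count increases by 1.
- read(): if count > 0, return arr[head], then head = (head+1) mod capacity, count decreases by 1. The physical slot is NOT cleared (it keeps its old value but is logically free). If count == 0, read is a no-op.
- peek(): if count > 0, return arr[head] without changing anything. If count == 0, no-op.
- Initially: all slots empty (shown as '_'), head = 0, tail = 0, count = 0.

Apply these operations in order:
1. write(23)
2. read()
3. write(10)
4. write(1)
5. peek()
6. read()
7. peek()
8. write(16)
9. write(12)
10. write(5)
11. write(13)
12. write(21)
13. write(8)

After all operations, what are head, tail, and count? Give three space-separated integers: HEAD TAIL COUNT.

After op 1 (write(23)): arr=[23 _ _ _ _ _] head=0 tail=1 count=1
After op 2 (read()): arr=[23 _ _ _ _ _] head=1 tail=1 count=0
After op 3 (write(10)): arr=[23 10 _ _ _ _] head=1 tail=2 count=1
After op 4 (write(1)): arr=[23 10 1 _ _ _] head=1 tail=3 count=2
After op 5 (peek()): arr=[23 10 1 _ _ _] head=1 tail=3 count=2
After op 6 (read()): arr=[23 10 1 _ _ _] head=2 tail=3 count=1
After op 7 (peek()): arr=[23 10 1 _ _ _] head=2 tail=3 count=1
After op 8 (write(16)): arr=[23 10 1 16 _ _] head=2 tail=4 count=2
After op 9 (write(12)): arr=[23 10 1 16 12 _] head=2 tail=5 count=3
After op 10 (write(5)): arr=[23 10 1 16 12 5] head=2 tail=0 count=4
After op 11 (write(13)): arr=[13 10 1 16 12 5] head=2 tail=1 count=5
After op 12 (write(21)): arr=[13 21 1 16 12 5] head=2 tail=2 count=6
After op 13 (write(8)): arr=[13 21 8 16 12 5] head=3 tail=3 count=6

Answer: 3 3 6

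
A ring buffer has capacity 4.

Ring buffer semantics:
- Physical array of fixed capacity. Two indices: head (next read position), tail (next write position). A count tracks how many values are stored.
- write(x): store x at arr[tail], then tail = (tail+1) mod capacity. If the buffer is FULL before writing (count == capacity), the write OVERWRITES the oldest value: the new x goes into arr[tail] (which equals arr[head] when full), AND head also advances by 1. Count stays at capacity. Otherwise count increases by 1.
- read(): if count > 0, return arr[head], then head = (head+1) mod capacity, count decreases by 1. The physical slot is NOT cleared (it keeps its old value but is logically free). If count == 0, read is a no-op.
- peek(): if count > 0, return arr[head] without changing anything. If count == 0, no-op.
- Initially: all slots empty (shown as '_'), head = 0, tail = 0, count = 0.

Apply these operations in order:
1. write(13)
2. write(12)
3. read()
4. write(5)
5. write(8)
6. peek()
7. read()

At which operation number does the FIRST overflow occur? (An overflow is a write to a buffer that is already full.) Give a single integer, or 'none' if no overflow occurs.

Answer: none

Derivation:
After op 1 (write(13)): arr=[13 _ _ _] head=0 tail=1 count=1
After op 2 (write(12)): arr=[13 12 _ _] head=0 tail=2 count=2
After op 3 (read()): arr=[13 12 _ _] head=1 tail=2 count=1
After op 4 (write(5)): arr=[13 12 5 _] head=1 tail=3 count=2
After op 5 (write(8)): arr=[13 12 5 8] head=1 tail=0 count=3
After op 6 (peek()): arr=[13 12 5 8] head=1 tail=0 count=3
After op 7 (read()): arr=[13 12 5 8] head=2 tail=0 count=2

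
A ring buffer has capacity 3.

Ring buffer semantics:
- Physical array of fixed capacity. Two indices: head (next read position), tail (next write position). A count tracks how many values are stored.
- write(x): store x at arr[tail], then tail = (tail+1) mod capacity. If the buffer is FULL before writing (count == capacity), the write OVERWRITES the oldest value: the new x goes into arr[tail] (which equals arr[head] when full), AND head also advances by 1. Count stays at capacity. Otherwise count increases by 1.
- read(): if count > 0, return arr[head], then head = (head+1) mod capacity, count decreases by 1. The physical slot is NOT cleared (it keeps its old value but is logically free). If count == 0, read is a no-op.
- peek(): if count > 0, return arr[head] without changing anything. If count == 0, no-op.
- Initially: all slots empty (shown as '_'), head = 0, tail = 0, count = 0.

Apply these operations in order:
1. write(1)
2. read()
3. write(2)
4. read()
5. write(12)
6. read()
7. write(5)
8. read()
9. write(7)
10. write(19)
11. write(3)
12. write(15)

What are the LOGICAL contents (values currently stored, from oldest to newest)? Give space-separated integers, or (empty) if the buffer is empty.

After op 1 (write(1)): arr=[1 _ _] head=0 tail=1 count=1
After op 2 (read()): arr=[1 _ _] head=1 tail=1 count=0
After op 3 (write(2)): arr=[1 2 _] head=1 tail=2 count=1
After op 4 (read()): arr=[1 2 _] head=2 tail=2 count=0
After op 5 (write(12)): arr=[1 2 12] head=2 tail=0 count=1
After op 6 (read()): arr=[1 2 12] head=0 tail=0 count=0
After op 7 (write(5)): arr=[5 2 12] head=0 tail=1 count=1
After op 8 (read()): arr=[5 2 12] head=1 tail=1 count=0
After op 9 (write(7)): arr=[5 7 12] head=1 tail=2 count=1
After op 10 (write(19)): arr=[5 7 19] head=1 tail=0 count=2
After op 11 (write(3)): arr=[3 7 19] head=1 tail=1 count=3
After op 12 (write(15)): arr=[3 15 19] head=2 tail=2 count=3

Answer: 19 3 15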